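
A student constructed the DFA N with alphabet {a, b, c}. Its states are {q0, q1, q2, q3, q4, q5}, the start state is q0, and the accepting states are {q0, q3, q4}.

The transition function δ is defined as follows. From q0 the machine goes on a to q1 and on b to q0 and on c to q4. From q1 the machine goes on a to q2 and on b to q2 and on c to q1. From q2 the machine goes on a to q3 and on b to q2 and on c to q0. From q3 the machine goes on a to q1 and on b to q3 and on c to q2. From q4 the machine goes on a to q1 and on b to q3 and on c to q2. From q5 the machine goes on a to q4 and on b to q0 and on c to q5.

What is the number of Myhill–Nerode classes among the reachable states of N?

Reachable states from the start: {q0,q1,q2,q3,q4}. Unreachable: {q5} — drop them.
Initial partition by acceptance: {q0,q3,q4} | {q1,q2}.
Split {q0,q3,q4} by δ(·,c) → {q3,q4} and {q0}.
Split {q1,q2} by δ(·,a) → {q1} and {q2}.
Stable partition: {q3,q4} | {q1} | {q0} | {q2} — 4 equivalence classes.

4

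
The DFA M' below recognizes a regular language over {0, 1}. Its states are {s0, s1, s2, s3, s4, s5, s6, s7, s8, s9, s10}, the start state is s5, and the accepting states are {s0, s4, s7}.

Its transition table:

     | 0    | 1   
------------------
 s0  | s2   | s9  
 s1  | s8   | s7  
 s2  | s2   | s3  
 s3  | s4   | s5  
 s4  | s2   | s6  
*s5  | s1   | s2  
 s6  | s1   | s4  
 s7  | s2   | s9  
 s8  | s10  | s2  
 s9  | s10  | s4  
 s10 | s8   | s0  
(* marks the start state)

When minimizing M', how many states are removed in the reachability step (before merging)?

Exploring from s5, all states are eventually visited, so none are unreachable.

0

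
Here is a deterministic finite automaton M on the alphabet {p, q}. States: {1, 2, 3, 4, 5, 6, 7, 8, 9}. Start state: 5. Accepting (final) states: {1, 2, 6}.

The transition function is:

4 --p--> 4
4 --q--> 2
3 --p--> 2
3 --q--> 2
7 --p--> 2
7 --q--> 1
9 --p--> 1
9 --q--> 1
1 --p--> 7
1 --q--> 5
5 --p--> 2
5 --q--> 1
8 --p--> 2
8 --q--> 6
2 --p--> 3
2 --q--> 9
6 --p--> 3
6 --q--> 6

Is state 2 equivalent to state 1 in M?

States {4,6,8} cannot be reached from the start state, so discard them.
Initial partition by acceptance: {1,2} | {3,5,7,9}.
No further refinement is possible. Final partition (2 blocks): {1,2} | {3,5,7,9}.
2 and 1 lie in the same block of the stable partition, so they are equivalent — no string distinguishes them.

Yes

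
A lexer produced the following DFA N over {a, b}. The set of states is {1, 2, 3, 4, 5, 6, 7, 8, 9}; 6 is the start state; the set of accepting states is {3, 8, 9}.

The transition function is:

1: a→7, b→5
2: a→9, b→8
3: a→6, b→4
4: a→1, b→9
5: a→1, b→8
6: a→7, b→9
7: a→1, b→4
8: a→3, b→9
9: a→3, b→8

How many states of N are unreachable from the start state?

1

BFS from 6 reaches {1, 3, 4, 5, 6, 7, 8, 9}; the 1 state(s) 2 are never visited.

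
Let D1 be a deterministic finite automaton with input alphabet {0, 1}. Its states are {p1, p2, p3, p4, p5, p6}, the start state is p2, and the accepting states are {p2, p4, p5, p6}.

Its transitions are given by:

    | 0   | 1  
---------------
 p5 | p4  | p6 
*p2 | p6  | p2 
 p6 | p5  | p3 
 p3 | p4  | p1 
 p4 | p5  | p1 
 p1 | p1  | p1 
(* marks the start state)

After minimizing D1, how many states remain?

6

All states are reachable from the start state.
P0 = {p2,p4,p5,p6} | {p1,p3}.
On input 1, block {p2,p4,p5,p6} splits into {p2,p5} and {p4,p6}.
Refine {p2,p5} on symbol 1: members go to different blocks, giving {p2} and {p5}.
On input 0, block {p1,p3} splits into {p1} and {p3}.
Split {p4,p6} by δ(·,1) → {p4} and {p6}.
The partition is now stable with 6 blocks: {p2} | {p1} | {p4} | {p5} | {p3} | {p6}.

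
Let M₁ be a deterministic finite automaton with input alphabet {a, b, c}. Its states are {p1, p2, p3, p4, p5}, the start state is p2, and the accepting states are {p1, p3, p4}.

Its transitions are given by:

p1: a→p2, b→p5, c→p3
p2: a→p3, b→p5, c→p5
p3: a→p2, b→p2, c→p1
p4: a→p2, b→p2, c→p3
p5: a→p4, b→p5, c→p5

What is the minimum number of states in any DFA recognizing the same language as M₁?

2

Every state is reachable, so we keep all 5.
Start with accepting vs non-accepting: {p1,p3,p4} | {p2,p5}.
The partition is now stable with 2 blocks: {p1,p3,p4} | {p2,p5}.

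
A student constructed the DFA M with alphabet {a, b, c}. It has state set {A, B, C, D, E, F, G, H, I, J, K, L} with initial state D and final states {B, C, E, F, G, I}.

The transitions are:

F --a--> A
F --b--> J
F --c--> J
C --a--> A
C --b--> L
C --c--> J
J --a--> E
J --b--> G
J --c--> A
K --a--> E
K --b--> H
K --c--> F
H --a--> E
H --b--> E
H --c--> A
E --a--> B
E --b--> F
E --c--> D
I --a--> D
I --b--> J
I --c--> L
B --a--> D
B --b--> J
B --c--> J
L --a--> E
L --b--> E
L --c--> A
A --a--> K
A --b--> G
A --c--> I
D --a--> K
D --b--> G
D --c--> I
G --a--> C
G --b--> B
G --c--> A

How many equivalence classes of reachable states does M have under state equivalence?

All states are reachable from the start state.
Initial partition by acceptance: {B,C,E,F,G,I} | {A,D,H,J,K,L}.
Split {B,C,E,F,G,I} by δ(·,a) → {B,C,F,I} and {E,G}.
Split {A,D,H,J,K,L} by δ(·,a) → {H,J,K,L} and {A,D}.
Split {H,J,K,L} by δ(·,b) → {H,J,L} and {K}.
The partition is now stable with 5 blocks: {B,C,F,I} | {H,J,L} | {E,G} | {A,D} | {K}.

5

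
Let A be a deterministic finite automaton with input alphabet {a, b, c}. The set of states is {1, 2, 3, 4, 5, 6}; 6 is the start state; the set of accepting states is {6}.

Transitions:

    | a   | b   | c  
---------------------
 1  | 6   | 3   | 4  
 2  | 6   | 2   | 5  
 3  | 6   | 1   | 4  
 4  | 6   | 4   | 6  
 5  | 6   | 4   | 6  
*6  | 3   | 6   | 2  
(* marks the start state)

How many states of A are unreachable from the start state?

0

Exploring from 6, all states are eventually visited, so none are unreachable.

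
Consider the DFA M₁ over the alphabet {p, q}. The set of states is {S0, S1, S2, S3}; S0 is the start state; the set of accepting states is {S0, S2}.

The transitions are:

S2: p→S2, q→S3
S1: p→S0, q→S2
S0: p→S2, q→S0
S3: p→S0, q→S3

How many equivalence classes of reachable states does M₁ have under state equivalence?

First remove the unreachable states {S1}; 3 states remain.
Start with accepting vs non-accepting: {S0,S2} | {S3}.
Split {S0,S2} by δ(·,q) → {S0} and {S2}.
Stable partition: {S0} | {S3} | {S2} — 3 equivalence classes.

3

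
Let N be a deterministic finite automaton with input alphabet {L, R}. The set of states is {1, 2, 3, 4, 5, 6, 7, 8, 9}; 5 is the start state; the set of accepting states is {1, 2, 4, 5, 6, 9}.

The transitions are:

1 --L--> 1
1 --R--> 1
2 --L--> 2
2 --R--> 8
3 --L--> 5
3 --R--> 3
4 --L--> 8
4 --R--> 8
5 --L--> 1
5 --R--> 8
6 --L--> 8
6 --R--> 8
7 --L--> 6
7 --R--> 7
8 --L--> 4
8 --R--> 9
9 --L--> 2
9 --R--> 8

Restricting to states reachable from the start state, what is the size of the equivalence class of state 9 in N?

Reachable states from the start: {1,2,4,5,8,9}. Unreachable: {3,6,7} — drop them.
P0 = {1,2,4,5,9} | {8}.
Split {1,2,4,5,9} by δ(·,L) → {1,2,5,9} and {4}.
On input R, block {1,2,5,9} splits into {2,5,9} and {1}.
Split {2,5,9} by δ(·,L) → {2,9} and {5}.
No further refinement is possible. Final partition (5 blocks): {2,9} | {8} | {4} | {1} | {5}.
The equivalence class containing 9 is {2,9}, of size 2.

2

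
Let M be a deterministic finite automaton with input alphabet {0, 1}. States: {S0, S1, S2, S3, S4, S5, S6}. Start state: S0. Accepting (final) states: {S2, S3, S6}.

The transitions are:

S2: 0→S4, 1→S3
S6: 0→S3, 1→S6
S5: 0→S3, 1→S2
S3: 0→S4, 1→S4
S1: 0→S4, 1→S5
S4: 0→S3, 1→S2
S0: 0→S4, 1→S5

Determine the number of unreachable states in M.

2

No path from S0 leads to S1, S6; the other 5 states are all reachable.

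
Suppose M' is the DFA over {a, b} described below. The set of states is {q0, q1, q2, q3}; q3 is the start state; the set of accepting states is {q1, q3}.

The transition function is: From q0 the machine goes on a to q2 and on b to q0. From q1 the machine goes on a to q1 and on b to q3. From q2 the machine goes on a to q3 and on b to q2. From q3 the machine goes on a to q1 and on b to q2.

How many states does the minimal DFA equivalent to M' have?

3

First remove the unreachable states {q0}; 3 states remain.
P0 = {q1,q3} | {q2}.
Refine {q1,q3} on symbol b: members go to different blocks, giving {q1} and {q3}.
No further refinement is possible. Final partition (3 blocks): {q1} | {q2} | {q3}.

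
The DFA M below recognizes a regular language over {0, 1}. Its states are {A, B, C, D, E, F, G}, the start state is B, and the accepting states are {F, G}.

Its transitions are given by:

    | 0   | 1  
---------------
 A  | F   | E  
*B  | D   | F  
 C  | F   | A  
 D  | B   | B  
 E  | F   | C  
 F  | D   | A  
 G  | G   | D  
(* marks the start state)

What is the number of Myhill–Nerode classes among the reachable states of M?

States {G} cannot be reached from the start state, so discard them.
Initial partition by acceptance: {F} | {A,B,C,D,E}.
On input 0, block {A,B,C,D,E} splits into {A,C,E} and {B,D}.
Refine {B,D} on symbol 1: members go to different blocks, giving {B} and {D}.
No further refinement is possible. Final partition (4 blocks): {F} | {A,C,E} | {B} | {D}.

4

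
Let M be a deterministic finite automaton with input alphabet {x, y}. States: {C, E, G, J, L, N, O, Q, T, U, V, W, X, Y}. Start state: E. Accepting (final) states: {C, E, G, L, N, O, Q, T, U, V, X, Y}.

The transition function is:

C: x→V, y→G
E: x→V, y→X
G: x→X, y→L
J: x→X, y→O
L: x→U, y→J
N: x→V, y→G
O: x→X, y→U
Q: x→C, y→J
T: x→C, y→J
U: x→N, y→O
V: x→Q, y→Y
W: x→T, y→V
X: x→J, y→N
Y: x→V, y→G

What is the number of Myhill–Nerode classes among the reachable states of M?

States {T,W} cannot be reached from the start state, so discard them.
Start with accepting vs non-accepting: {C,E,G,L,N,O,Q,U,V,X,Y} | {J}.
On input x, block {C,E,G,L,N,O,Q,U,V,X,Y} splits into {C,E,G,L,N,O,Q,U,V,Y} and {X}.
Refine {C,E,G,L,N,O,Q,U,V,Y} on symbol x: members go to different blocks, giving {C,E,L,N,Q,U,V,Y} and {G,O}.
Split {C,E,L,N,Q,U,V,Y} by δ(·,y) → {C,N,U,Y} and {L,Q} and {E} and {V}.
Refine {C,N,U,Y} on symbol x: members go to different blocks, giving {C,N,Y} and {U}.
On input y, block {G,O} splits into {O} and {G}.
Refine {L,Q} on symbol x: members go to different blocks, giving {L} and {Q}.
The partition is now stable with 10 blocks: {C,N,Y} | {J} | {X} | {O} | {L} | {E} | {V} | {U} | {G} | {Q}.

10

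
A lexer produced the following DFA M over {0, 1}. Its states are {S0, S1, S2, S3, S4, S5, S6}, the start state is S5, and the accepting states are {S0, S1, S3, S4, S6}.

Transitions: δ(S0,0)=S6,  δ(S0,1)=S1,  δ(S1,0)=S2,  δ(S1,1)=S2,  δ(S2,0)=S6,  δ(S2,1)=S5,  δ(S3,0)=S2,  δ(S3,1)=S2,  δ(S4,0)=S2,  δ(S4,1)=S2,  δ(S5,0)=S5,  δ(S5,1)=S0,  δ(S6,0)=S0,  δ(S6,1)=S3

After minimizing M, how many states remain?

States {S4} cannot be reached from the start state, so discard them.
Start with accepting vs non-accepting: {S0,S1,S3,S6} | {S2,S5}.
Refine {S0,S1,S3,S6} on symbol 0: members go to different blocks, giving {S0,S6} and {S1,S3}.
Split {S2,S5} by δ(·,0) → {S2} and {S5}.
The partition is now stable with 4 blocks: {S0,S6} | {S2} | {S1,S3} | {S5}.

4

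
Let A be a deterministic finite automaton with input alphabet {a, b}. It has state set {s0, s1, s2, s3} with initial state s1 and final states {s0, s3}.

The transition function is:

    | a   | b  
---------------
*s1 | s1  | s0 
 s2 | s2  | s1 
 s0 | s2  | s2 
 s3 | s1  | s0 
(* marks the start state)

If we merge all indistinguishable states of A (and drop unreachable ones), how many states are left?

First remove the unreachable states {s3}; 3 states remain.
Initial partition by acceptance: {s0} | {s1,s2}.
On input b, block {s1,s2} splits into {s1} and {s2}.
No further refinement is possible. Final partition (3 blocks): {s0} | {s1} | {s2}.

3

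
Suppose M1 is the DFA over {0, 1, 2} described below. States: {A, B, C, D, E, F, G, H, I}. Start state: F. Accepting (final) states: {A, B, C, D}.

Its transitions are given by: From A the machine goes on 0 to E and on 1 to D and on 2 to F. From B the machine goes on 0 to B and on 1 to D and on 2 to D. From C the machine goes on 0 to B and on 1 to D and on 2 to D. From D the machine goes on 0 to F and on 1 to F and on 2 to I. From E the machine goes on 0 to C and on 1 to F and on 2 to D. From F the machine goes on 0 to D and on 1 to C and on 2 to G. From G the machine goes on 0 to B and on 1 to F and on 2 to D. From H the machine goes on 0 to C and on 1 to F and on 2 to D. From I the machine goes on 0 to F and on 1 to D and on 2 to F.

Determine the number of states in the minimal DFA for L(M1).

5

First remove the unreachable states {A,E,H}; 6 states remain.
P0 = {B,C,D} | {F,G,I}.
Split {B,C,D} by δ(·,0) → {B,C} and {D}.
Refine {F,G,I} on symbol 0: members go to different blocks, giving {F} and {G} and {I}.
The partition is now stable with 5 blocks: {B,C} | {F} | {D} | {G} | {I}.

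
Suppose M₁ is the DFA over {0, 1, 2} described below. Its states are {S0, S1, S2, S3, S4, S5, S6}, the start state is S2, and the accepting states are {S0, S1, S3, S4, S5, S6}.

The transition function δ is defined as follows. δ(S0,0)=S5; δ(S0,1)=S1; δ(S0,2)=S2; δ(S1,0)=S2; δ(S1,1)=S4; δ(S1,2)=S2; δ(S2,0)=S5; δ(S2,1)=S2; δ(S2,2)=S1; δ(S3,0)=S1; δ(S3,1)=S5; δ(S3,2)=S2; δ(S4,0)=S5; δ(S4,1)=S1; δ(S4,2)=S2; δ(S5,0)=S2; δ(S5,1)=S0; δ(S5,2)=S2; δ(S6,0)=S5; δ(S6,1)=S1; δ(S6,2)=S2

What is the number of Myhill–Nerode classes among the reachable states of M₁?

First remove the unreachable states {S3,S6}; 5 states remain.
Start with accepting vs non-accepting: {S0,S1,S4,S5} | {S2}.
On input 0, block {S0,S1,S4,S5} splits into {S0,S4} and {S1,S5}.
Stable partition: {S0,S4} | {S2} | {S1,S5} — 3 equivalence classes.

3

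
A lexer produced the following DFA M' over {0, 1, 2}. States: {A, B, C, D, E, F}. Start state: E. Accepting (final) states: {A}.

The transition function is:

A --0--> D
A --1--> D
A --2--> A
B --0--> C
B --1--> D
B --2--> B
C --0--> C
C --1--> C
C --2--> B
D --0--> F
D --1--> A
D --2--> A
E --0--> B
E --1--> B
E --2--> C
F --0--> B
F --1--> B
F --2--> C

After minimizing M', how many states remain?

Every state is reachable, so we keep all 6.
Initial partition by acceptance: {A} | {B,C,D,E,F}.
On input 1, block {B,C,D,E,F} splits into {B,C,E,F} and {D}.
Refine {B,C,E,F} on symbol 1: members go to different blocks, giving {C,E,F} and {B}.
On input 0, block {C,E,F} splits into {E,F} and {C}.
Stable partition: {A} | {E,F} | {D} | {B} | {C} — 5 equivalence classes.

5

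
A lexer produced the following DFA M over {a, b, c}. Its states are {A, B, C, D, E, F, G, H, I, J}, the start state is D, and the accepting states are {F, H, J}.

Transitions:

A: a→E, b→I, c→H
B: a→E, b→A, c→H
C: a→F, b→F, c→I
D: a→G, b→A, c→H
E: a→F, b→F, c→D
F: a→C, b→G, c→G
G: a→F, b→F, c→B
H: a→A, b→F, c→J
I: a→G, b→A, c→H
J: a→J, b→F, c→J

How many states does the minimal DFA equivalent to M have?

5

Every state is reachable, so we keep all 10.
Start with accepting vs non-accepting: {F,H,J} | {A,B,C,D,E,G,I}.
On input a, block {F,H,J} splits into {F,H} and {J}.
On input b, block {F,H} splits into {F} and {H}.
Refine {A,B,C,D,E,G,I} on symbol a: members go to different blocks, giving {A,B,D,I} and {C,E,G}.
Stable partition: {F} | {A,B,D,I} | {J} | {H} | {C,E,G} — 5 equivalence classes.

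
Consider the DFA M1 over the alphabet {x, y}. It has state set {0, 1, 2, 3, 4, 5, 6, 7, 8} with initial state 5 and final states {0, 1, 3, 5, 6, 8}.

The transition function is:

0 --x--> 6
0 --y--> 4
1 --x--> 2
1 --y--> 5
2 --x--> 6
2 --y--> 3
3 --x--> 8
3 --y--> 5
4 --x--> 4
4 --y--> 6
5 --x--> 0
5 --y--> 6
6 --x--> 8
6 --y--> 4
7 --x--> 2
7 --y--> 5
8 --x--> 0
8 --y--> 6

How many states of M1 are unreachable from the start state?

BFS from 5 reaches {0, 4, 5, 6, 8}; the 4 state(s) 1, 2, 3, 7 are never visited.

4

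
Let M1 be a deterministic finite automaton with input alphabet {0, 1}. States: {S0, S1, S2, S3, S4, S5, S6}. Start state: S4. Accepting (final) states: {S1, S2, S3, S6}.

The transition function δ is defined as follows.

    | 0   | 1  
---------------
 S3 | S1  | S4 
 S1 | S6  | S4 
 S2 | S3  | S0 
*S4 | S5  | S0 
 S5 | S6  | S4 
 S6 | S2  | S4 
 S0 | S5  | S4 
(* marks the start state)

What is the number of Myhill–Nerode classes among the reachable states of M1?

All states are reachable from the start state.
Initial partition by acceptance: {S1,S2,S3,S6} | {S0,S4,S5}.
Split {S0,S4,S5} by δ(·,0) → {S0,S4} and {S5}.
Stable partition: {S1,S2,S3,S6} | {S0,S4} | {S5} — 3 equivalence classes.

3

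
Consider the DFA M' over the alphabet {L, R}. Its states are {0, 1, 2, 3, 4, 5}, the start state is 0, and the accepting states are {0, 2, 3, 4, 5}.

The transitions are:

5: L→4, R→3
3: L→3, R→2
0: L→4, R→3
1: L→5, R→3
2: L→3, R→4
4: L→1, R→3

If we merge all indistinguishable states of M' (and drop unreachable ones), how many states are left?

Every state is reachable, so we keep all 6.
Start with accepting vs non-accepting: {0,2,3,4,5} | {1}.
Refine {0,2,3,4,5} on symbol L: members go to different blocks, giving {0,2,3,5} and {4}.
Refine {0,2,3,5} on symbol L: members go to different blocks, giving {0,5} and {2,3}.
On input R, block {2,3} splits into {2} and {3}.
Stable partition: {0,5} | {1} | {4} | {2} | {3} — 5 equivalence classes.

5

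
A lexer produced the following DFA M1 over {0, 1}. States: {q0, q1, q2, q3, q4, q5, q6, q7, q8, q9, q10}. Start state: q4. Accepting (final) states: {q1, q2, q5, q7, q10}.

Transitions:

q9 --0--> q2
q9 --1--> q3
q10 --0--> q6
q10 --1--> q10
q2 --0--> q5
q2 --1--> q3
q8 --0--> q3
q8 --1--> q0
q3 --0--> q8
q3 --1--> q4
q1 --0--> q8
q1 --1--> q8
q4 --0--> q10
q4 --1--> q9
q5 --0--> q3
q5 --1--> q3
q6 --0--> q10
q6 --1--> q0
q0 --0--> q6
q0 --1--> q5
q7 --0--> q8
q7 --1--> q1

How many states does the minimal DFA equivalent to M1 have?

9

States {q1,q7} cannot be reached from the start state, so discard them.
Initial partition by acceptance: {q2,q5,q10} | {q0,q3,q4,q6,q8,q9}.
Refine {q2,q5,q10} on symbol 0: members go to different blocks, giving {q5,q10} and {q2}.
Refine {q5,q10} on symbol 1: members go to different blocks, giving {q5} and {q10}.
On input 0, block {q0,q3,q4,q6,q8,q9} splits into {q0,q3,q8} and {q4,q6} and {q9}.
Refine {q0,q3,q8} on symbol 0: members go to different blocks, giving {q3,q8} and {q0}.
On input 1, block {q3,q8} splits into {q3} and {q8}.
Split {q4,q6} by δ(·,1) → {q4} and {q6}.
Stable partition: {q5} | {q3} | {q2} | {q10} | {q4} | {q9} | {q0} | {q8} | {q6} — 9 equivalence classes.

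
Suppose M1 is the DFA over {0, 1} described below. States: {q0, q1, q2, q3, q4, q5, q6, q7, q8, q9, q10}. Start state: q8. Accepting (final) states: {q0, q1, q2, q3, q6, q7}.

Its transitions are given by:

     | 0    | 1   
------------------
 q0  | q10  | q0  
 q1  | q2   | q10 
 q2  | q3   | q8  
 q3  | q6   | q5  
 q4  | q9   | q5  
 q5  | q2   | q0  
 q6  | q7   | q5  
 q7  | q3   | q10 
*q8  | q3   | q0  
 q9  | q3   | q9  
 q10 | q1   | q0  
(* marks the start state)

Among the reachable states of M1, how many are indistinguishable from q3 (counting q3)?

5

Reachable states from the start: {q0,q1,q2,q3,q5,q6,q7,q8,q10}. Unreachable: {q4,q9} — drop them.
Initial partition by acceptance: {q0,q1,q2,q3,q6,q7} | {q5,q8,q10}.
Refine {q0,q1,q2,q3,q6,q7} on symbol 0: members go to different blocks, giving {q1,q2,q3,q6,q7} and {q0}.
Stable partition: {q1,q2,q3,q6,q7} | {q5,q8,q10} | {q0} — 3 equivalence classes.
The equivalence class containing q3 is {q1,q2,q3,q6,q7}, of size 5.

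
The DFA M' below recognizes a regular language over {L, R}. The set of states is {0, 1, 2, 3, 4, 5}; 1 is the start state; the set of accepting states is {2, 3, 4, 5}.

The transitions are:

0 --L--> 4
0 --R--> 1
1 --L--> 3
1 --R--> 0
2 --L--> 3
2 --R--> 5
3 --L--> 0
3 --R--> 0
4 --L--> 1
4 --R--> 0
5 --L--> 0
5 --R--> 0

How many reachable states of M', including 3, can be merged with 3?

First remove the unreachable states {2,5}; 4 states remain.
Initial partition by acceptance: {3,4} | {0,1}.
Stable partition: {3,4} | {0,1} — 2 equivalence classes.
State 3 belongs to the block {3,4}, which has 2 states.

2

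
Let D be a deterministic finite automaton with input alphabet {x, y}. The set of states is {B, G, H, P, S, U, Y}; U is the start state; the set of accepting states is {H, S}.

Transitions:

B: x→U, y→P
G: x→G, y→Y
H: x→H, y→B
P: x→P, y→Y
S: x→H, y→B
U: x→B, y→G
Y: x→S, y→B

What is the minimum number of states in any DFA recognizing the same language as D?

P0 = {H,S} | {B,G,P,U,Y}.
Split {B,G,P,U,Y} by δ(·,x) → {B,G,P,U} and {Y}.
On input y, block {B,G,P,U} splits into {B,U} and {G,P}.
The partition is now stable with 4 blocks: {H,S} | {B,U} | {Y} | {G,P}.

4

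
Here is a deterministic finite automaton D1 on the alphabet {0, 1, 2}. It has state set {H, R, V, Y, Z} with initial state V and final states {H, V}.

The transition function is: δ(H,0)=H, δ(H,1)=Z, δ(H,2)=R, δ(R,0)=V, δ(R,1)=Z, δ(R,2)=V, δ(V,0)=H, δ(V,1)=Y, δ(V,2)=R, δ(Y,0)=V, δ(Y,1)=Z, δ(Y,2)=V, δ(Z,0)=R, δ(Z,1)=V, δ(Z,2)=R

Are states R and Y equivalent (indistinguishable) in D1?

Every state is reachable, so we keep all 5.
Start with accepting vs non-accepting: {H,V} | {R,Y,Z}.
Refine {R,Y,Z} on symbol 0: members go to different blocks, giving {R,Y} and {Z}.
Split {H,V} by δ(·,1) → {H} and {V}.
No further refinement is possible. Final partition (4 blocks): {H} | {R,Y} | {Z} | {V}.
R and Y lie in the same block of the stable partition, so they are equivalent — no string distinguishes them.

Yes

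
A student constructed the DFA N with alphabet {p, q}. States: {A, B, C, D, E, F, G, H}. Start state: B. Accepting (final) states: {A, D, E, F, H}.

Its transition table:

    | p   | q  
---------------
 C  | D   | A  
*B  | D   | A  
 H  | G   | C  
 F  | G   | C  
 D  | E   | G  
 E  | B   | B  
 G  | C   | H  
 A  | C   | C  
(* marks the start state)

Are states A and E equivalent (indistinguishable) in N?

First remove the unreachable states {F}; 7 states remain.
Start with accepting vs non-accepting: {A,D,E,H} | {B,C,G}.
Split {A,D,E,H} by δ(·,p) → {A,E,H} and {D}.
Split {B,C,G} by δ(·,p) → {B,C} and {G}.
On input p, block {A,E,H} splits into {A,E} and {H}.
The partition is now stable with 5 blocks: {A,E} | {B,C} | {D} | {G} | {H}.
A and E lie in the same block of the stable partition, so they are equivalent — no string distinguishes them.

Yes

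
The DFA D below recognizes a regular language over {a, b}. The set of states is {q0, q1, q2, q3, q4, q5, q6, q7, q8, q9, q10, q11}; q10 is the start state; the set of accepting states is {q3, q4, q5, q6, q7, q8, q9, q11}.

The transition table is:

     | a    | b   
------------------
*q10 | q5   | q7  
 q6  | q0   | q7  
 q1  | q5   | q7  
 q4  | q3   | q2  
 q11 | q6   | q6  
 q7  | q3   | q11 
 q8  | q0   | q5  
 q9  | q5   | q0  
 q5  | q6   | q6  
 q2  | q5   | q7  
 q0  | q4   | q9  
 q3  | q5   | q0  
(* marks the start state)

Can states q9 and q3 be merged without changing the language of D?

Yes

Reachable states from the start: {q0,q2,q3,q4,q5,q6,q7,q9,q10,q11}. Unreachable: {q1,q8} — drop them.
Initial partition by acceptance: {q3,q4,q5,q6,q7,q9,q11} | {q0,q2,q10}.
Refine {q3,q4,q5,q6,q7,q9,q11} on symbol a: members go to different blocks, giving {q3,q4,q5,q7,q9,q11} and {q6}.
Refine {q3,q4,q5,q7,q9,q11} on symbol a: members go to different blocks, giving {q3,q4,q7,q9} and {q5,q11}.
Split {q3,q4,q7,q9} by δ(·,a) → {q3,q9} and {q4,q7}.
Split {q0,q2,q10} by δ(·,a) → {q2,q10} and {q0}.
Split {q4,q7} by δ(·,b) → {q4} and {q7}.
Stable partition: {q3,q9} | {q2,q10} | {q6} | {q5,q11} | {q4} | {q0} | {q7} — 7 equivalence classes.
q9 and q3 lie in the same block of the stable partition, so they are equivalent — no string distinguishes them.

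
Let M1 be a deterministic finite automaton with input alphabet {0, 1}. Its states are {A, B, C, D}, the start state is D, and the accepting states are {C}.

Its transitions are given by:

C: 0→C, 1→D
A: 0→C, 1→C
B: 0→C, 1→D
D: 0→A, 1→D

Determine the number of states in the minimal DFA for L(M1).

Reachable states from the start: {A,C,D}. Unreachable: {B} — drop them.
Start with accepting vs non-accepting: {C} | {A,D}.
On input 0, block {A,D} splits into {A} and {D}.
Stable partition: {C} | {A} | {D} — 3 equivalence classes.

3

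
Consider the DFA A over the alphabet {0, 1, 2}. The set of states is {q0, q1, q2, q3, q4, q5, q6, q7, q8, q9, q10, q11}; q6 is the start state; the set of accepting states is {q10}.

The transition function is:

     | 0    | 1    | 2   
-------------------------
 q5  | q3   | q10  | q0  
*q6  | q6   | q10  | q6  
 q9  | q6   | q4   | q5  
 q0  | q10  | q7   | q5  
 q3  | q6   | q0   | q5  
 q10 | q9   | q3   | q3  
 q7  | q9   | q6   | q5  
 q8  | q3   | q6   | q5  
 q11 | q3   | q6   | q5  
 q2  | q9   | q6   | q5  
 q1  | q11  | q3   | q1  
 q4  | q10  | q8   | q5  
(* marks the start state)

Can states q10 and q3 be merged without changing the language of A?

First remove the unreachable states {q1,q2,q11}; 9 states remain.
P0 = {q10} | {q0,q3,q4,q5,q6,q7,q8,q9}.
On input 0, block {q0,q3,q4,q5,q6,q7,q8,q9} splits into {q3,q5,q6,q7,q8,q9} and {q0,q4}.
Split {q3,q5,q6,q7,q8,q9} by δ(·,1) → {q3,q9} and {q5,q6} and {q7,q8}.
On input 0, block {q5,q6} splits into {q5} and {q6}.
Stable partition: {q10} | {q3,q9} | {q0,q4} | {q5} | {q7,q8} | {q6} — 6 equivalence classes.
q10 and q3 end up in different blocks, so they are distinguishable. For instance, the string 'ε' is accepted from only q10.

No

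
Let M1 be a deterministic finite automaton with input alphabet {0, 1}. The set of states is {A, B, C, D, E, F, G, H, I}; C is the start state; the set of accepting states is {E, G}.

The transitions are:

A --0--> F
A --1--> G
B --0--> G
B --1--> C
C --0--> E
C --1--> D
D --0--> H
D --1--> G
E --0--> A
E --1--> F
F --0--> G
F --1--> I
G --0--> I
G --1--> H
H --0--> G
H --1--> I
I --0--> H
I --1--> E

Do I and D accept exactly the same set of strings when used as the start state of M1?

Reachable states from the start: {A,C,D,E,F,G,H,I}. Unreachable: {B} — drop them.
Initial partition by acceptance: {E,G} | {A,C,D,F,H,I}.
Split {A,C,D,F,H,I} by δ(·,0) → {A,D,I} and {C,F,H}.
No further refinement is possible. Final partition (3 blocks): {E,G} | {A,D,I} | {C,F,H}.
I and D lie in the same block of the stable partition, so they are equivalent — no string distinguishes them.

Yes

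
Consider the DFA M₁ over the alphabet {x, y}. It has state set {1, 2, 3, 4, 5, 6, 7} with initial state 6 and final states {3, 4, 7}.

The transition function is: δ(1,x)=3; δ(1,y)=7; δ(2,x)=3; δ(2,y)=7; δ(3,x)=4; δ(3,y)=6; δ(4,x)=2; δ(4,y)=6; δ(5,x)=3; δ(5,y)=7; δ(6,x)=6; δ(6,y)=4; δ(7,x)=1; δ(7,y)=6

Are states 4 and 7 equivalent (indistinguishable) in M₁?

Reachable states from the start: {1,2,3,4,6,7}. Unreachable: {5} — drop them.
P0 = {3,4,7} | {1,2,6}.
Split {3,4,7} by δ(·,x) → {4,7} and {3}.
Refine {1,2,6} on symbol x: members go to different blocks, giving {1,2} and {6}.
No further refinement is possible. Final partition (4 blocks): {4,7} | {1,2} | {3} | {6}.
4 and 7 lie in the same block of the stable partition, so they are equivalent — no string distinguishes them.

Yes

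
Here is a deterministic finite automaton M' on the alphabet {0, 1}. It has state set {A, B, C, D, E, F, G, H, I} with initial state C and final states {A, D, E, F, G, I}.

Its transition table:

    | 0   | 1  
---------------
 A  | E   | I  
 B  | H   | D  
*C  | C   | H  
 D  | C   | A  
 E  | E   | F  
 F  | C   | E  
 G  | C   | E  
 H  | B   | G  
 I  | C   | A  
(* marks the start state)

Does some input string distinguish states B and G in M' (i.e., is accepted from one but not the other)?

Yes

Every state is reachable, so we keep all 9.
Initial partition by acceptance: {A,D,E,F,G,I} | {B,C,H}.
Split {A,D,E,F,G,I} by δ(·,0) → {D,F,G,I} and {A,E}.
Split {B,C,H} by δ(·,1) → {B,H} and {C}.
The partition is now stable with 4 blocks: {D,F,G,I} | {B,H} | {A,E} | {C}.
B and G end up in different blocks, so they are distinguishable. For instance, the string 'ε' is accepted from only G.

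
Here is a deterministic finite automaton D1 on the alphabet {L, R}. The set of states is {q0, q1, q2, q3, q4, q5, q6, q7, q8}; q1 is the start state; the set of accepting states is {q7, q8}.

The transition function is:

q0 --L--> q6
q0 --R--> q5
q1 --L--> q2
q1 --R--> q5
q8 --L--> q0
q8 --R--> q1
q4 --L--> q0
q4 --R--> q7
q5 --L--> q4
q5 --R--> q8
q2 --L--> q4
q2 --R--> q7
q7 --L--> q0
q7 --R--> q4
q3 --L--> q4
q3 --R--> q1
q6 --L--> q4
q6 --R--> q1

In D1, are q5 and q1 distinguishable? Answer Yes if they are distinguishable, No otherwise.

Yes

Reachable states from the start: {q0,q1,q2,q4,q5,q6,q7,q8}. Unreachable: {q3} — drop them.
Initial partition by acceptance: {q7,q8} | {q0,q1,q2,q4,q5,q6}.
On input R, block {q0,q1,q2,q4,q5,q6} splits into {q0,q1,q6} and {q2,q4,q5}.
On input R, block {q7,q8} splits into {q7} and {q8}.
Refine {q0,q1,q6} on symbol L: members go to different blocks, giving {q1,q6} and {q0}.
Refine {q1,q6} on symbol R: members go to different blocks, giving {q1} and {q6}.
Split {q2,q4,q5} by δ(·,L) → {q2,q5} and {q4}.
Split {q2,q5} by δ(·,R) → {q2} and {q5}.
Stable partition: {q7} | {q1} | {q2} | {q8} | {q0} | {q6} | {q4} | {q5} — 8 equivalence classes.
q5 and q1 end up in different blocks, so they are distinguishable. For instance, the string 'R' is accepted from only q5.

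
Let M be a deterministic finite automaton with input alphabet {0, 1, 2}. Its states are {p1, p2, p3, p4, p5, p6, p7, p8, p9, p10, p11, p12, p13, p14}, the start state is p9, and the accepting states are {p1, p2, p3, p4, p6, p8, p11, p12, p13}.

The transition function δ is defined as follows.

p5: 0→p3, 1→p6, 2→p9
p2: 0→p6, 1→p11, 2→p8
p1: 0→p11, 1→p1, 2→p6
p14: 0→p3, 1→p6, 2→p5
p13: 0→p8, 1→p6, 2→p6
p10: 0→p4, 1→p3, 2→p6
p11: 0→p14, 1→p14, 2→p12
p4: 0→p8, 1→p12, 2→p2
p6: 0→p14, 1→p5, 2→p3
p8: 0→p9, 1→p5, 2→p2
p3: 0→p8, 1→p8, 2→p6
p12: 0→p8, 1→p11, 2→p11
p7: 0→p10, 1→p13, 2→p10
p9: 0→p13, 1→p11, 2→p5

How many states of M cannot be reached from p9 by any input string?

4

Starting at p9 and following transitions, the reachable set is {p2, p3, p5, p6, p8, p9, p11, p12, p13, p14}. That leaves p1, p4, p7, p10 unreachable — 4 in total.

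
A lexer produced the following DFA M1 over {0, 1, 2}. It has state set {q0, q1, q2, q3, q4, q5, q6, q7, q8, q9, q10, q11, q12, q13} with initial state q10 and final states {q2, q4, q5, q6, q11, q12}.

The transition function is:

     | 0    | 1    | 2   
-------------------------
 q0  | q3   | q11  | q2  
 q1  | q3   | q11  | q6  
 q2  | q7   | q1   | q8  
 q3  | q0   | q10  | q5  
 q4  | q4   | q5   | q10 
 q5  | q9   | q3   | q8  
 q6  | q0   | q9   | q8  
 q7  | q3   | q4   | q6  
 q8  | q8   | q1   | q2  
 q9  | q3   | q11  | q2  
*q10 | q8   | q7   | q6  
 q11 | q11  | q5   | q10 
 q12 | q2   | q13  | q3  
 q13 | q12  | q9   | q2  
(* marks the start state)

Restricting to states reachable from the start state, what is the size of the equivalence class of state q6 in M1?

2

Reachable states from the start: {q0,q1,q2,q3,q4,q5,q6,q7,q8,q9,q10,q11}. Unreachable: {q12,q13} — drop them.
Start with accepting vs non-accepting: {q2,q4,q5,q6,q11} | {q0,q1,q3,q7,q8,q9,q10}.
On input 0, block {q2,q4,q5,q6,q11} splits into {q2,q5,q6} and {q4,q11}.
On input 1, block {q0,q1,q3,q7,q8,q9,q10} splits into {q0,q1,q7,q9} and {q3,q8,q10}.
On input 1, block {q2,q5,q6} splits into {q2,q6} and {q5}.
On input 0, block {q3,q8,q10} splits into {q8,q10} and {q3}.
The partition is now stable with 6 blocks: {q2,q6} | {q0,q1,q7,q9} | {q4,q11} | {q8,q10} | {q5} | {q3}.
The equivalence class containing q6 is {q2,q6}, of size 2.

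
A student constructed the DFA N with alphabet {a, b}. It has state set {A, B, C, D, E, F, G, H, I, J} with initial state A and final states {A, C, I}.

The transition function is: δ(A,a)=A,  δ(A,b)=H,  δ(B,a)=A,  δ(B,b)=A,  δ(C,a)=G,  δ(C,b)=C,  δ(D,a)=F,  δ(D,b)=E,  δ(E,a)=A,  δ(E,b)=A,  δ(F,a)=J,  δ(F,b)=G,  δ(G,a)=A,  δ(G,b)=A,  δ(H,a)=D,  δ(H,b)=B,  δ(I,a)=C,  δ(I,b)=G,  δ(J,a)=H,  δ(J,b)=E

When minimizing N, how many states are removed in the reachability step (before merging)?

2

No path from A leads to C, I; the other 8 states are all reachable.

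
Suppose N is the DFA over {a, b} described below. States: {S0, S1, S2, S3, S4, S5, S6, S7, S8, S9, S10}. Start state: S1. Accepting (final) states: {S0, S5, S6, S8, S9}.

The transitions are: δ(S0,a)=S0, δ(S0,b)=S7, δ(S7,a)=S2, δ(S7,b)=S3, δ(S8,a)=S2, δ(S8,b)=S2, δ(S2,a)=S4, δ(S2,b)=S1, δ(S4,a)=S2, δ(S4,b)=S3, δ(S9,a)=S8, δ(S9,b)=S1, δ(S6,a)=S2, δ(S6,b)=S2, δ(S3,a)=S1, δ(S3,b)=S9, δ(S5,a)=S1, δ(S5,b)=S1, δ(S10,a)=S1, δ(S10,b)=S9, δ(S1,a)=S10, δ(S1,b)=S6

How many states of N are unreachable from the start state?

Starting at S1 and following transitions, the reachable set is {S1, S2, S3, S4, S6, S8, S9, S10}. That leaves S0, S5, S7 unreachable — 3 in total.

3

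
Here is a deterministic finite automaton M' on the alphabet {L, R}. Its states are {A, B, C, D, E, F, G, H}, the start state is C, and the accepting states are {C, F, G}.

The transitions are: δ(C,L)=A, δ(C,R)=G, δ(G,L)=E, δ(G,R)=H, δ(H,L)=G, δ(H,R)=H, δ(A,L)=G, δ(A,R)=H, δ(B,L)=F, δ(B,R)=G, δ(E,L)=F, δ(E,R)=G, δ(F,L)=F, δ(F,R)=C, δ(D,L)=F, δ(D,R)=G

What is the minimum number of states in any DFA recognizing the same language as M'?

5

States {B,D} cannot be reached from the start state, so discard them.
Start with accepting vs non-accepting: {C,F,G} | {A,E,H}.
Refine {C,F,G} on symbol L: members go to different blocks, giving {C,G} and {F}.
On input R, block {C,G} splits into {C} and {G}.
On input L, block {A,E,H} splits into {A,H} and {E}.
No further refinement is possible. Final partition (5 blocks): {C} | {A,H} | {F} | {G} | {E}.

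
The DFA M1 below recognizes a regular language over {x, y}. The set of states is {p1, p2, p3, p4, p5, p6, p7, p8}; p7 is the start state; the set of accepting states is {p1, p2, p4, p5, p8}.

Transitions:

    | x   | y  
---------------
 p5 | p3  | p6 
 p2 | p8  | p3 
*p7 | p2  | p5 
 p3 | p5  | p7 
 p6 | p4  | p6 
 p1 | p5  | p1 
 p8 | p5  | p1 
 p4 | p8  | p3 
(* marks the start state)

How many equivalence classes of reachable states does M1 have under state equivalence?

6

Initial partition by acceptance: {p1,p2,p4,p5,p8} | {p3,p6,p7}.
Split {p1,p2,p4,p5,p8} by δ(·,x) → {p1,p2,p4,p8} and {p5}.
Split {p1,p2,p4,p8} by δ(·,x) → {p1,p8} and {p2,p4}.
Refine {p3,p6,p7} on symbol x: members go to different blocks, giving {p6,p7} and {p3}.
Refine {p6,p7} on symbol y: members go to different blocks, giving {p6} and {p7}.
The partition is now stable with 6 blocks: {p1,p8} | {p6} | {p5} | {p2,p4} | {p3} | {p7}.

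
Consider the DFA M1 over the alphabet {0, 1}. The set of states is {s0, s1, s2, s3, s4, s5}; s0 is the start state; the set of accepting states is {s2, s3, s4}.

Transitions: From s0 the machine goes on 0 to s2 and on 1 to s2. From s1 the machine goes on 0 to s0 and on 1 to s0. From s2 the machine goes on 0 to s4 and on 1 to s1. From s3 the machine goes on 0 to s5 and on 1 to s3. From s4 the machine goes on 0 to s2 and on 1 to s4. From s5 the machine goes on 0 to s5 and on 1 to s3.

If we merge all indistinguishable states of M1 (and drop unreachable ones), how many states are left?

States {s3,s5} cannot be reached from the start state, so discard them.
Start with accepting vs non-accepting: {s2,s4} | {s0,s1}.
On input 1, block {s2,s4} splits into {s2} and {s4}.
Refine {s0,s1} on symbol 0: members go to different blocks, giving {s0} and {s1}.
Stable partition: {s2} | {s0} | {s4} | {s1} — 4 equivalence classes.

4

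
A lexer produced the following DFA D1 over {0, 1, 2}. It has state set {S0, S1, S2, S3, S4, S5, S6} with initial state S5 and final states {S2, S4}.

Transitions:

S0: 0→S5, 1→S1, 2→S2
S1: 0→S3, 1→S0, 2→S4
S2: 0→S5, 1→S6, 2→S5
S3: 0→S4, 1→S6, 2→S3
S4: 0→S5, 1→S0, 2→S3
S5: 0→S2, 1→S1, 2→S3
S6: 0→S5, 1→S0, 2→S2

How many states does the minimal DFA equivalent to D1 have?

3

All states are reachable from the start state.
Initial partition by acceptance: {S2,S4} | {S0,S1,S3,S5,S6}.
On input 0, block {S0,S1,S3,S5,S6} splits into {S0,S1,S6} and {S3,S5}.
No further refinement is possible. Final partition (3 blocks): {S2,S4} | {S0,S1,S6} | {S3,S5}.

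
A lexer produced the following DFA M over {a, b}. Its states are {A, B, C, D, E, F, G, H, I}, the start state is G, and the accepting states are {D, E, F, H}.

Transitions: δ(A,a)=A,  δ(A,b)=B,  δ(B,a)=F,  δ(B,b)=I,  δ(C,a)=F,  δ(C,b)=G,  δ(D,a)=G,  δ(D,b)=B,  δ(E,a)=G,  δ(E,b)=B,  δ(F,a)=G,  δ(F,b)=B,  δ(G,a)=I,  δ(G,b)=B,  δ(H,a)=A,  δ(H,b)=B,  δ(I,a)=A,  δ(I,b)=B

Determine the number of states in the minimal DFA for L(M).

Reachable states from the start: {A,B,F,G,I}. Unreachable: {C,D,E,H} — drop them.
Start with accepting vs non-accepting: {F} | {A,B,G,I}.
Split {A,B,G,I} by δ(·,a) → {A,G,I} and {B}.
Stable partition: {F} | {A,G,I} | {B} — 3 equivalence classes.

3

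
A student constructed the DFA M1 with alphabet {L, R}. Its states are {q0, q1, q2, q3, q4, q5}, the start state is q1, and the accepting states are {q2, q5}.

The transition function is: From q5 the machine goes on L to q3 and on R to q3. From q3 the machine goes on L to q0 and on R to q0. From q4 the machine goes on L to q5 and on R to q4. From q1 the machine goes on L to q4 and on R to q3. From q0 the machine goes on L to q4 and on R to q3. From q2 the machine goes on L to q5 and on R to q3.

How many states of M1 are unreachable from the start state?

No path from q1 leads to q2; the other 5 states are all reachable.

1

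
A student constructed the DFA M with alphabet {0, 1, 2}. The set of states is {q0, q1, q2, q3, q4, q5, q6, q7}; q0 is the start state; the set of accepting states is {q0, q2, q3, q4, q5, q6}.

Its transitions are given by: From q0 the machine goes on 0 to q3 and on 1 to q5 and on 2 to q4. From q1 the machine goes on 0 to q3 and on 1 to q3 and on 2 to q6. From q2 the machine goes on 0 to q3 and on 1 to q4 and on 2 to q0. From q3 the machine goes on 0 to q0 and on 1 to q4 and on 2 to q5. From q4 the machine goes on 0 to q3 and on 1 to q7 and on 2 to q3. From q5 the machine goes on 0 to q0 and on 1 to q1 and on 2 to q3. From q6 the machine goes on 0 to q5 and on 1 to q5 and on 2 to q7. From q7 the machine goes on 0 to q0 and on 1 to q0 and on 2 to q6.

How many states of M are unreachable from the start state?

Starting at q0 and following transitions, the reachable set is {q0, q1, q3, q4, q5, q6, q7}. That leaves q2 unreachable — 1 in total.

1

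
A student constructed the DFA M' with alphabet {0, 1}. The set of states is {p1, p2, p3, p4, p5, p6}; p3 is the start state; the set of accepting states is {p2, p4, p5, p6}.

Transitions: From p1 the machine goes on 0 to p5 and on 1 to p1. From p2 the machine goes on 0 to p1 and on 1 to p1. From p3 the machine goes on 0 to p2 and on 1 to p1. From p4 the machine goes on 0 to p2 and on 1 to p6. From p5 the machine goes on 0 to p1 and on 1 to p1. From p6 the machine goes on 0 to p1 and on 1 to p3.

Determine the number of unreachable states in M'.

2

Starting at p3 and following transitions, the reachable set is {p1, p2, p3, p5}. That leaves p4, p6 unreachable — 2 in total.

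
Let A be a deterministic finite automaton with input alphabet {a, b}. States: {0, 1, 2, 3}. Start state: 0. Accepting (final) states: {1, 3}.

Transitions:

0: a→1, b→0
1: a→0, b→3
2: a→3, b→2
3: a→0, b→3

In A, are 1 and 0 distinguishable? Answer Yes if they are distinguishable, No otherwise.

Reachable states from the start: {0,1,3}. Unreachable: {2} — drop them.
P0 = {1,3} | {0}.
Stable partition: {1,3} | {0} — 2 equivalence classes.
1 and 0 end up in different blocks, so they are distinguishable. For instance, the string 'ε' is accepted from only 1.

Yes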